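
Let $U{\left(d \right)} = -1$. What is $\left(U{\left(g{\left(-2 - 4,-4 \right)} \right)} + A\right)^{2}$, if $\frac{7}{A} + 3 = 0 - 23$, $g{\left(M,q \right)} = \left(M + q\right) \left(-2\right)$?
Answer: $\frac{1089}{676} \approx 1.6109$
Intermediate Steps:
$g{\left(M,q \right)} = - 2 M - 2 q$
$A = - \frac{7}{26}$ ($A = \frac{7}{-3 + \left(0 - 23\right)} = \frac{7}{-3 - 23} = \frac{7}{-26} = 7 \left(- \frac{1}{26}\right) = - \frac{7}{26} \approx -0.26923$)
$\left(U{\left(g{\left(-2 - 4,-4 \right)} \right)} + A\right)^{2} = \left(-1 - \frac{7}{26}\right)^{2} = \left(- \frac{33}{26}\right)^{2} = \frac{1089}{676}$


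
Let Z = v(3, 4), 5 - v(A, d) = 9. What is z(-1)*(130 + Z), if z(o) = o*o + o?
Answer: 0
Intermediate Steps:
v(A, d) = -4 (v(A, d) = 5 - 1*9 = 5 - 9 = -4)
z(o) = o + o² (z(o) = o² + o = o + o²)
Z = -4
z(-1)*(130 + Z) = (-(1 - 1))*(130 - 4) = -1*0*126 = 0*126 = 0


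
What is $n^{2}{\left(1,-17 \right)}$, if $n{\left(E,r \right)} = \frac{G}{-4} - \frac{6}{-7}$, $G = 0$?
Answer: $\frac{36}{49} \approx 0.73469$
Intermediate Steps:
$n{\left(E,r \right)} = \frac{6}{7}$ ($n{\left(E,r \right)} = \frac{0}{-4} - \frac{6}{-7} = 0 \left(- \frac{1}{4}\right) - - \frac{6}{7} = 0 + \frac{6}{7} = \frac{6}{7}$)
$n^{2}{\left(1,-17 \right)} = \left(\frac{6}{7}\right)^{2} = \frac{36}{49}$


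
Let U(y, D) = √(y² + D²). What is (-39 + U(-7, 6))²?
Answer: (39 - √85)² ≈ 886.88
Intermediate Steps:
U(y, D) = √(D² + y²)
(-39 + U(-7, 6))² = (-39 + √(6² + (-7)²))² = (-39 + √(36 + 49))² = (-39 + √85)²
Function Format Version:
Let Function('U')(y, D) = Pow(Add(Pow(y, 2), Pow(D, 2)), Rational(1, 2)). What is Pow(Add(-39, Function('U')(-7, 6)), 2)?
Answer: Pow(Add(39, Mul(-1, Pow(85, Rational(1, 2)))), 2) ≈ 886.88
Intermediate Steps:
Function('U')(y, D) = Pow(Add(Pow(D, 2), Pow(y, 2)), Rational(1, 2))
Pow(Add(-39, Function('U')(-7, 6)), 2) = Pow(Add(-39, Pow(Add(Pow(6, 2), Pow(-7, 2)), Rational(1, 2))), 2) = Pow(Add(-39, Pow(Add(36, 49), Rational(1, 2))), 2) = Pow(Add(-39, Pow(85, Rational(1, 2))), 2)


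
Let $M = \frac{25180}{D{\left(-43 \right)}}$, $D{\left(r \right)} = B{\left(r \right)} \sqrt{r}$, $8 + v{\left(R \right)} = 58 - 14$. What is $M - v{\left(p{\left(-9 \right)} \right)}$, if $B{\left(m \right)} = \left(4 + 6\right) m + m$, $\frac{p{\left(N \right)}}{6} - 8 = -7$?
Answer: $-36 + \frac{25180 i \sqrt{43}}{20339} \approx -36.0 + 8.1182 i$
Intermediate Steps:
$p{\left(N \right)} = 6$ ($p{\left(N \right)} = 48 + 6 \left(-7\right) = 48 - 42 = 6$)
$v{\left(R \right)} = 36$ ($v{\left(R \right)} = -8 + \left(58 - 14\right) = -8 + 44 = 36$)
$B{\left(m \right)} = 11 m$ ($B{\left(m \right)} = 10 m + m = 11 m$)
$D{\left(r \right)} = 11 r^{\frac{3}{2}}$ ($D{\left(r \right)} = 11 r \sqrt{r} = 11 r^{\frac{3}{2}}$)
$M = \frac{25180 i \sqrt{43}}{20339}$ ($M = \frac{25180}{11 \left(-43\right)^{\frac{3}{2}}} = \frac{25180}{11 \left(- 43 i \sqrt{43}\right)} = \frac{25180}{\left(-473\right) i \sqrt{43}} = 25180 \frac{i \sqrt{43}}{20339} = \frac{25180 i \sqrt{43}}{20339} \approx 8.1182 i$)
$M - v{\left(p{\left(-9 \right)} \right)} = \frac{25180 i \sqrt{43}}{20339} - 36 = -36 + \frac{25180 i \sqrt{43}}{20339}$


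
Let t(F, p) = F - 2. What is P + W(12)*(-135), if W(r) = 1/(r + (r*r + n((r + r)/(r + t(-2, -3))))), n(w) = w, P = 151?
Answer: 7958/53 ≈ 150.15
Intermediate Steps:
t(F, p) = -2 + F
W(r) = 1/(r + r² + 2*r/(-4 + r)) (W(r) = 1/(r + (r*r + (r + r)/(r + (-2 - 2)))) = 1/(r + (r² + (2*r)/(r - 4))) = 1/(r + (r² + (2*r)/(-4 + r))) = 1/(r + (r² + 2*r/(-4 + r))) = 1/(r + r² + 2*r/(-4 + r)))
P + W(12)*(-135) = 151 + ((-4 + 12)/(12*(2 + (1 + 12)*(-4 + 12))))*(-135) = 151 + ((1/12)*8/(2 + 13*8))*(-135) = 151 + ((1/12)*8/(2 + 104))*(-135) = 151 + ((1/12)*8/106)*(-135) = 151 + ((1/12)*(1/106)*8)*(-135) = 151 + (1/159)*(-135) = 151 - 45/53 = 7958/53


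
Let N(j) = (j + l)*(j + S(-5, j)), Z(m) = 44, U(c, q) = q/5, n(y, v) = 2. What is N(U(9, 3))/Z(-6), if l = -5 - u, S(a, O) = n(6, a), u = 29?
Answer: -2171/1100 ≈ -1.9736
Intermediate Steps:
S(a, O) = 2
U(c, q) = q/5 (U(c, q) = q*(1/5) = q/5)
l = -34 (l = -5 - 1*29 = -5 - 29 = -34)
N(j) = (-34 + j)*(2 + j) (N(j) = (j - 34)*(j + 2) = (-34 + j)*(2 + j))
N(U(9, 3))/Z(-6) = (-68 + ((1/5)*3)**2 - 32*3/5)/44 = (-68 + (3/5)**2 - 32*3/5)*(1/44) = (-68 + 9/25 - 96/5)*(1/44) = -2171/25*1/44 = -2171/1100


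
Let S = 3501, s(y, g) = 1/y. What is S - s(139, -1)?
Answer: 486638/139 ≈ 3501.0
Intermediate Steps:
S - s(139, -1) = 3501 - 1/139 = 486638/139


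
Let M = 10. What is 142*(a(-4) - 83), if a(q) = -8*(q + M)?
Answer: -18602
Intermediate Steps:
a(q) = -80 - 8*q (a(q) = -8*(q + 10) = -8*(10 + q) = -80 - 8*q)
142*(a(-4) - 83) = 142*((-80 - 8*(-4)) - 83) = 142*((-80 + 32) - 83) = 142*(-48 - 83) = 142*(-131) = -18602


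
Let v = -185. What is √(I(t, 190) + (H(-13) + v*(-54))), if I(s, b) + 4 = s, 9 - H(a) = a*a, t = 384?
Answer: √10210 ≈ 101.04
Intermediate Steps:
H(a) = 9 - a² (H(a) = 9 - a*a = 9 - a²)
I(s, b) = -4 + s
√(I(t, 190) + (H(-13) + v*(-54))) = √((-4 + 384) + ((9 - 1*(-13)²) - 185*(-54))) = √(380 + ((9 - 1*169) + 9990)) = √(380 + ((9 - 169) + 9990)) = √(380 + (-160 + 9990)) = √(380 + 9830) = √10210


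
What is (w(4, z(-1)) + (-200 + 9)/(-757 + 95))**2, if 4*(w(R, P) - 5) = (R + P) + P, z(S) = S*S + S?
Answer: 17330569/438244 ≈ 39.545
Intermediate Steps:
z(S) = S + S**2 (z(S) = S**2 + S = S + S**2)
w(R, P) = 5 + P/2 + R/4 (w(R, P) = 5 + ((R + P) + P)/4 = 5 + ((P + R) + P)/4 = 5 + (R + 2*P)/4 = 5 + (P/2 + R/4) = 5 + P/2 + R/4)
(w(4, z(-1)) + (-200 + 9)/(-757 + 95))**2 = ((5 + (-(1 - 1))/2 + (1/4)*4) + (-200 + 9)/(-757 + 95))**2 = ((5 + (-1*0)/2 + 1) - 191/(-662))**2 = ((5 + (1/2)*0 + 1) - 191*(-1/662))**2 = ((5 + 0 + 1) + 191/662)**2 = (6 + 191/662)**2 = (4163/662)**2 = 17330569/438244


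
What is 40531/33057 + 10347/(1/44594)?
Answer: 15252966539257/33057 ≈ 4.6141e+8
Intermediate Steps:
40531/33057 + 10347/(1/44594) = 40531*(1/33057) + 10347/(1/44594) = 40531/33057 + 10347*44594 = 40531/33057 + 461414118 = 15252966539257/33057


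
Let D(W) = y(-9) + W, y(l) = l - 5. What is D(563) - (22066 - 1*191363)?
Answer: 169846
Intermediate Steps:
y(l) = -5 + l
D(W) = -14 + W (D(W) = (-5 - 9) + W = -14 + W)
D(563) - (22066 - 1*191363) = (-14 + 563) - (22066 - 1*191363) = 549 - (22066 - 191363) = 549 - 1*(-169297) = 549 + 169297 = 169846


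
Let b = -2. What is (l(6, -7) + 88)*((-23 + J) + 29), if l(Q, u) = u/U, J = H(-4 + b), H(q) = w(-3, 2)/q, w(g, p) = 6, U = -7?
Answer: 445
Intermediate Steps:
H(q) = 6/q
J = -1 (J = 6/(-4 - 2) = 6/(-6) = 6*(-1/6) = -1)
l(Q, u) = -u/7 (l(Q, u) = u/(-7) = u*(-1/7) = -u/7)
(l(6, -7) + 88)*((-23 + J) + 29) = (-1/7*(-7) + 88)*((-23 - 1) + 29) = (1 + 88)*(-24 + 29) = 89*5 = 445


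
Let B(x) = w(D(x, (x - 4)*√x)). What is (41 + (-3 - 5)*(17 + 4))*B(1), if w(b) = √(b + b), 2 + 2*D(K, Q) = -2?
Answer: -254*I ≈ -254.0*I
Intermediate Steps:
D(K, Q) = -2 (D(K, Q) = -1 + (½)*(-2) = -1 - 1 = -2)
w(b) = √2*√b (w(b) = √(2*b) = √2*√b)
B(x) = 2*I (B(x) = √2*√(-2) = √2*(I*√2) = 2*I)
(41 + (-3 - 5)*(17 + 4))*B(1) = (41 + (-3 - 5)*(17 + 4))*(2*I) = (41 - 8*21)*(2*I) = (41 - 168)*(2*I) = -254*I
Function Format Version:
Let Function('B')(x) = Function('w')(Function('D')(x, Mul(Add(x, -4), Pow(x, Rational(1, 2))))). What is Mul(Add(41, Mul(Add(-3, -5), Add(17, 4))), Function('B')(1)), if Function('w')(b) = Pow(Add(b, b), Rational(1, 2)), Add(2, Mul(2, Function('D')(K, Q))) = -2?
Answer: Mul(-254, I) ≈ Mul(-254.00, I)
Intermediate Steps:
Function('D')(K, Q) = -2 (Function('D')(K, Q) = Add(-1, Mul(Rational(1, 2), -2)) = Add(-1, -1) = -2)
Function('w')(b) = Mul(Pow(2, Rational(1, 2)), Pow(b, Rational(1, 2))) (Function('w')(b) = Pow(Mul(2, b), Rational(1, 2)) = Mul(Pow(2, Rational(1, 2)), Pow(b, Rational(1, 2))))
Function('B')(x) = Mul(2, I) (Function('B')(x) = Mul(Pow(2, Rational(1, 2)), Pow(-2, Rational(1, 2))) = Mul(Pow(2, Rational(1, 2)), Mul(I, Pow(2, Rational(1, 2)))) = Mul(2, I))
Mul(Add(41, Mul(Add(-3, -5), Add(17, 4))), Function('B')(1)) = Mul(Add(41, Mul(Add(-3, -5), Add(17, 4))), Mul(2, I)) = Mul(Add(41, Mul(-8, 21)), Mul(2, I)) = Mul(Add(41, -168), Mul(2, I)) = Mul(-127, Mul(2, I)) = Mul(-254, I)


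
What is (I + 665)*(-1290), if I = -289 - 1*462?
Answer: 110940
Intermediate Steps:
I = -751 (I = -289 - 462 = -751)
(I + 665)*(-1290) = (-751 + 665)*(-1290) = -86*(-1290) = 110940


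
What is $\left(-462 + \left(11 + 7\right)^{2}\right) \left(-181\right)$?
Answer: $24978$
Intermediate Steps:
$\left(-462 + \left(11 + 7\right)^{2}\right) \left(-181\right) = \left(-462 + 18^{2}\right) \left(-181\right) = \left(-462 + 324\right) \left(-181\right) = \left(-138\right) \left(-181\right) = 24978$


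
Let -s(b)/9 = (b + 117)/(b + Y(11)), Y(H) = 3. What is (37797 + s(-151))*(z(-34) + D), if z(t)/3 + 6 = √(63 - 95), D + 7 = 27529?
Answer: 38461937400/37 + 16780950*I*√2/37 ≈ 1.0395e+9 + 6.414e+5*I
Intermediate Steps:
D = 27522 (D = -7 + 27529 = 27522)
z(t) = -18 + 12*I*√2 (z(t) = -18 + 3*√(63 - 95) = -18 + 3*√(-32) = -18 + 3*(4*I*√2) = -18 + 12*I*√2)
s(b) = -9*(117 + b)/(3 + b) (s(b) = -9*(b + 117)/(b + 3) = -9*(117 + b)/(3 + b))
(37797 + s(-151))*(z(-34) + D) = (37797 + 9*(-117 - 1*(-151))/(3 - 151))*((-18 + 12*I*√2) + 27522) = (37797 + 9*(-117 + 151)/(-148))*(27504 + 12*I*√2) = (37797 + 9*(-1/148)*34)*(27504 + 12*I*√2) = (37797 - 153/74)*(27504 + 12*I*√2) = 2796825*(27504 + 12*I*√2)/74 = 38461937400/37 + 16780950*I*√2/37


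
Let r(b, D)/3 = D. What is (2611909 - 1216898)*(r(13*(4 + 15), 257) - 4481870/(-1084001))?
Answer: 1172153306908051/1084001 ≈ 1.0813e+9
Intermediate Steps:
r(b, D) = 3*D
(2611909 - 1216898)*(r(13*(4 + 15), 257) - 4481870/(-1084001)) = (2611909 - 1216898)*(3*257 - 4481870/(-1084001)) = 1395011*(771 - 4481870*(-1/1084001)) = 1395011*(771 + 4481870/1084001) = 1395011*(840246641/1084001) = 1172153306908051/1084001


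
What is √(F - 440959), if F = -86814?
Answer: I*√527773 ≈ 726.48*I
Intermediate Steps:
√(F - 440959) = √(-86814 - 440959) = √(-527773) = I*√527773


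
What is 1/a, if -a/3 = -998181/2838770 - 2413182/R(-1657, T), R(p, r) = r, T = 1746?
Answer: 275360690/1142035248361 ≈ 0.00024111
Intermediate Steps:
a = 1142035248361/275360690 (a = -3*(-998181/2838770 - 2413182/1746) = -3*(-998181*1/2838770 - 2413182*1/1746) = -3*(-998181/2838770 - 402197/291) = -3*(-1142035248361/826082070) = 1142035248361/275360690 ≈ 4147.4)
1/a = 1/(1142035248361/275360690) = 275360690/1142035248361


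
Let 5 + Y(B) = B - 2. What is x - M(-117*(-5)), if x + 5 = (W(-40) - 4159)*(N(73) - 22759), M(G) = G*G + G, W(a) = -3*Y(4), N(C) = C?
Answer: 93804085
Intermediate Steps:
Y(B) = -7 + B (Y(B) = -5 + (B - 2) = -5 + (-2 + B) = -7 + B)
W(a) = 9 (W(a) = -3*(-7 + 4) = -3*(-3) = 9)
M(G) = G + G² (M(G) = G² + G = G + G²)
x = 94146895 (x = -5 + (9 - 4159)*(73 - 22759) = -5 - 4150*(-22686) = -5 + 94146900 = 94146895)
x - M(-117*(-5)) = 94146895 - (-117*(-5))*(1 - 117*(-5)) = 94146895 - 585*(1 + 585) = 94146895 - 585*586 = 94146895 - 1*342810 = 94146895 - 342810 = 93804085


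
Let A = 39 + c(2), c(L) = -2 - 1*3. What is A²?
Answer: 1156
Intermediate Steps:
c(L) = -5 (c(L) = -2 - 3 = -5)
A = 34 (A = 39 - 5 = 34)
A² = 34² = 1156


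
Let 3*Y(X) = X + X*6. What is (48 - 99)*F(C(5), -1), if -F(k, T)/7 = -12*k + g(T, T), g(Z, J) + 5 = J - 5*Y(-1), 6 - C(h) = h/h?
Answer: -19397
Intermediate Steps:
C(h) = 5 (C(h) = 6 - h/h = 6 - 1*1 = 6 - 1 = 5)
Y(X) = 7*X/3 (Y(X) = (X + X*6)/3 = (X + 6*X)/3 = (7*X)/3 = 7*X/3)
g(Z, J) = 20/3 + J (g(Z, J) = -5 + (J - 35*(-1)/3) = -5 + (J - 5*(-7/3)) = -5 + (J + 35/3) = -5 + (35/3 + J) = 20/3 + J)
F(k, T) = -140/3 - 7*T + 84*k (F(k, T) = -7*(-12*k + (20/3 + T)) = -7*(20/3 + T - 12*k) = -140/3 - 7*T + 84*k)
(48 - 99)*F(C(5), -1) = (48 - 99)*(-140/3 - 7*(-1) + 84*5) = -51*(-140/3 + 7 + 420) = -51*1141/3 = -19397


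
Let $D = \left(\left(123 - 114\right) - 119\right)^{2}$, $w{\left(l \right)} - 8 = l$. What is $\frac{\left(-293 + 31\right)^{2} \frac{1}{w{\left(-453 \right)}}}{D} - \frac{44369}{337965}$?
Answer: $- \frac{13105207498}{90988627125} \approx -0.14403$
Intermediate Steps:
$w{\left(l \right)} = 8 + l$
$D = 12100$ ($D = \left(9 - 119\right)^{2} = \left(-110\right)^{2} = 12100$)
$\frac{\left(-293 + 31\right)^{2} \frac{1}{w{\left(-453 \right)}}}{D} - \frac{44369}{337965} = \frac{\left(-293 + 31\right)^{2} \frac{1}{8 - 453}}{12100} - \frac{44369}{337965} = \frac{\left(-262\right)^{2}}{-445} \cdot \frac{1}{12100} - \frac{44369}{337965} = 68644 \left(- \frac{1}{445}\right) \frac{1}{12100} - \frac{44369}{337965} = \left(- \frac{68644}{445}\right) \frac{1}{12100} - \frac{44369}{337965} = - \frac{17161}{1346125} - \frac{44369}{337965} = - \frac{13105207498}{90988627125}$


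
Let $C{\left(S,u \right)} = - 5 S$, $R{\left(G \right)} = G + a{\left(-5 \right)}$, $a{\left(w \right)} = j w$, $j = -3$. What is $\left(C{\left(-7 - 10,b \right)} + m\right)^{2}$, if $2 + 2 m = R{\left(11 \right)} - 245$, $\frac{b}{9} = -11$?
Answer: $\frac{2601}{4} \approx 650.25$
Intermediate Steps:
$b = -99$ ($b = 9 \left(-11\right) = -99$)
$a{\left(w \right)} = - 3 w$
$R{\left(G \right)} = 15 + G$ ($R{\left(G \right)} = G - -15 = G + 15 = 15 + G$)
$m = - \frac{221}{2}$ ($m = -1 + \frac{\left(15 + 11\right) - 245}{2} = -1 + \frac{26 - 245}{2} = -1 + \frac{1}{2} \left(-219\right) = -1 - \frac{219}{2} = - \frac{221}{2} \approx -110.5$)
$\left(C{\left(-7 - 10,b \right)} + m\right)^{2} = \left(- 5 \left(-7 - 10\right) - \frac{221}{2}\right)^{2} = \left(\left(-5\right) \left(-17\right) - \frac{221}{2}\right)^{2} = \left(85 - \frac{221}{2}\right)^{2} = \left(- \frac{51}{2}\right)^{2} = \frac{2601}{4}$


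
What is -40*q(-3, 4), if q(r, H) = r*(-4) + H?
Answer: -640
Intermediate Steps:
q(r, H) = H - 4*r (q(r, H) = -4*r + H = H - 4*r)
-40*q(-3, 4) = -40*(4 - 4*(-3)) = -40*(4 + 12) = -40*16 = -640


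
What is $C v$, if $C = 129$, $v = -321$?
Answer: $-41409$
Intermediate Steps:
$C v = 129 \left(-321\right) = -41409$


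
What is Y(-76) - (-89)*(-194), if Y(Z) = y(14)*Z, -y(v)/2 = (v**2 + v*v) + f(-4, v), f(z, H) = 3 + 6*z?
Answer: 39126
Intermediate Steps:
y(v) = 42 - 4*v**2 (y(v) = -2*((v**2 + v*v) + (3 + 6*(-4))) = -2*((v**2 + v**2) + (3 - 24)) = -2*(2*v**2 - 21) = -2*(-21 + 2*v**2) = 42 - 4*v**2)
Y(Z) = -742*Z (Y(Z) = (42 - 4*14**2)*Z = (42 - 4*196)*Z = (42 - 784)*Z = -742*Z)
Y(-76) - (-89)*(-194) = -742*(-76) - (-89)*(-194) = 56392 - 1*17266 = 56392 - 17266 = 39126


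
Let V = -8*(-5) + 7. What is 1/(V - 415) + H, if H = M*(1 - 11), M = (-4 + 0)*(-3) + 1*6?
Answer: -66241/368 ≈ -180.00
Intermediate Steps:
M = 18 (M = -4*(-3) + 6 = 12 + 6 = 18)
V = 47 (V = 40 + 7 = 47)
H = -180 (H = 18*(1 - 11) = 18*(-10) = -180)
1/(V - 415) + H = 1/(47 - 415) - 180 = 1/(-368) - 180 = -1/368 - 180 = -66241/368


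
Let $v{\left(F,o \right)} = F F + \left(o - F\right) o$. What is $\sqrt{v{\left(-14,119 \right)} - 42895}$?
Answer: $2 i \sqrt{6718} \approx 163.93 i$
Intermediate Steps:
$v{\left(F,o \right)} = F^{2} + o \left(o - F\right)$
$\sqrt{v{\left(-14,119 \right)} - 42895} = \sqrt{\left(\left(-14\right)^{2} + 119^{2} - \left(-14\right) 119\right) - 42895} = \sqrt{\left(196 + 14161 + 1666\right) - 42895} = \sqrt{16023 - 42895} = \sqrt{-26872} = 2 i \sqrt{6718}$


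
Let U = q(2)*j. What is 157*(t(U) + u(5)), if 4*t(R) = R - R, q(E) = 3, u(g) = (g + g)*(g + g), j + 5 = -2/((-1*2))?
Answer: 15700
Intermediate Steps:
j = -4 (j = -5 - 2/((-1*2)) = -5 - 2/(-2) = -5 - 2*(-1/2) = -5 + 1 = -4)
u(g) = 4*g**2 (u(g) = (2*g)*(2*g) = 4*g**2)
U = -12 (U = 3*(-4) = -12)
t(R) = 0 (t(R) = (R - R)/4 = (1/4)*0 = 0)
157*(t(U) + u(5)) = 157*(0 + 4*5**2) = 157*(0 + 4*25) = 157*(0 + 100) = 157*100 = 15700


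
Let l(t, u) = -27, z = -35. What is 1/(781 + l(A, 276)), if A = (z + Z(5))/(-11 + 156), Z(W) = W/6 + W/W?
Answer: 1/754 ≈ 0.0013263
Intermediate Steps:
Z(W) = 1 + W/6 (Z(W) = W*(1/6) + 1 = W/6 + 1 = 1 + W/6)
A = -199/870 (A = (-35 + (1 + (1/6)*5))/(-11 + 156) = (-35 + (1 + 5/6))/145 = (-35 + 11/6)*(1/145) = -199/6*1/145 = -199/870 ≈ -0.22874)
1/(781 + l(A, 276)) = 1/(781 - 27) = 1/754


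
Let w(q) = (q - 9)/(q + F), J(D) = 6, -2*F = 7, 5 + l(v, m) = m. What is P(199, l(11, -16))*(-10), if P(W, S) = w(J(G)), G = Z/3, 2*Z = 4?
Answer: 12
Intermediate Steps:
Z = 2 (Z = (½)*4 = 2)
G = ⅔ (G = 2/3 = 2*(⅓) = ⅔ ≈ 0.66667)
l(v, m) = -5 + m
F = -7/2 (F = -½*7 = -7/2 ≈ -3.5000)
w(q) = (-9 + q)/(-7/2 + q) (w(q) = (q - 9)/(q - 7/2) = (-9 + q)/(-7/2 + q))
P(W, S) = -6/5 (P(W, S) = 2*(-9 + 6)/(-7 + 2*6) = 2*(-3)/(-7 + 12) = 2*(-3)/5 = 2*(⅕)*(-3) = -6/5)
P(199, l(11, -16))*(-10) = -6/5*(-10) = 12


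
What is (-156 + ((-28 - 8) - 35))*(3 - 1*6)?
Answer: 681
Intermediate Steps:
(-156 + ((-28 - 8) - 35))*(3 - 1*6) = (-156 + (-36 - 35))*(3 - 6) = (-156 - 71)*(-3) = -227*(-3) = 681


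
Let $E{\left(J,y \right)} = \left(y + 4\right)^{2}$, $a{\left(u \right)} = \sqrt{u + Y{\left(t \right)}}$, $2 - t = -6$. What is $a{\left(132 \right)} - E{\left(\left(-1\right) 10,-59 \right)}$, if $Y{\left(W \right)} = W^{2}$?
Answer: $-3011$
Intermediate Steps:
$t = 8$ ($t = 2 - -6 = 2 + 6 = 8$)
$a{\left(u \right)} = \sqrt{64 + u}$ ($a{\left(u \right)} = \sqrt{u + 8^{2}} = \sqrt{u + 64} = \sqrt{64 + u}$)
$E{\left(J,y \right)} = \left(4 + y\right)^{2}$
$a{\left(132 \right)} - E{\left(\left(-1\right) 10,-59 \right)} = \sqrt{64 + 132} - \left(4 - 59\right)^{2} = \sqrt{196} - \left(-55\right)^{2} = 14 - 3025 = -3011$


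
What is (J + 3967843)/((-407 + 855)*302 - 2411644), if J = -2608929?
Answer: -679457/1138174 ≈ -0.59697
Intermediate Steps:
(J + 3967843)/((-407 + 855)*302 - 2411644) = (-2608929 + 3967843)/((-407 + 855)*302 - 2411644) = 1358914/(448*302 - 2411644) = 1358914/(135296 - 2411644) = 1358914/(-2276348) = 1358914*(-1/2276348) = -679457/1138174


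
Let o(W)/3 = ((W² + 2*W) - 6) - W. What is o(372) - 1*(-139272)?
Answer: 555522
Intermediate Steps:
o(W) = -18 + 3*W + 3*W² (o(W) = 3*(((W² + 2*W) - 6) - W) = 3*((-6 + W² + 2*W) - W) = 3*(-6 + W + W²) = -18 + 3*W + 3*W²)
o(372) - 1*(-139272) = (-18 + 3*372 + 3*372²) - 1*(-139272) = (-18 + 1116 + 3*138384) + 139272 = (-18 + 1116 + 415152) + 139272 = 416250 + 139272 = 555522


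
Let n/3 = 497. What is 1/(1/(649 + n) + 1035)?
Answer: 2140/2214901 ≈ 0.00096618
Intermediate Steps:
n = 1491 (n = 3*497 = 1491)
1/(1/(649 + n) + 1035) = 1/(1/(649 + 1491) + 1035) = 1/(1/2140 + 1035) = 1/(2214901/2140) = 2140/2214901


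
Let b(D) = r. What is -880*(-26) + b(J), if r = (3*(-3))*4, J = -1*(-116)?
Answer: 22844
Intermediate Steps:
J = 116
r = -36 (r = -9*4 = -36)
b(D) = -36
-880*(-26) + b(J) = -880*(-26) - 36 = 22880 - 36 = 22844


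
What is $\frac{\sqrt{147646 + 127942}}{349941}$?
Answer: $\frac{2 \sqrt{68897}}{349941} \approx 0.0015002$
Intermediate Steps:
$\frac{\sqrt{147646 + 127942}}{349941} = \sqrt{275588} \cdot \frac{1}{349941} = 2 \sqrt{68897} \cdot \frac{1}{349941} = \frac{2 \sqrt{68897}}{349941}$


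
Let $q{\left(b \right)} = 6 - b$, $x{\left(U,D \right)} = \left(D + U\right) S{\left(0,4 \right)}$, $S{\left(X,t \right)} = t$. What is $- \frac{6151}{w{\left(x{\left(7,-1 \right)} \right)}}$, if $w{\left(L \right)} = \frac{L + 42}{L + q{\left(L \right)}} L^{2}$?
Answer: $- \frac{6151}{6336} \approx -0.9708$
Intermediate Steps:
$x{\left(U,D \right)} = 4 D + 4 U$ ($x{\left(U,D \right)} = \left(D + U\right) 4 = 4 D + 4 U$)
$w{\left(L \right)} = L^{2} \left(7 + \frac{L}{6}\right)$ ($w{\left(L \right)} = \frac{L + 42}{L - \left(-6 + L\right)} L^{2} = \frac{42 + L}{6} L^{2} = \left(42 + L\right) \frac{1}{6} L^{2} = \left(7 + \frac{L}{6}\right) L^{2} = L^{2} \left(7 + \frac{L}{6}\right)$)
$- \frac{6151}{w{\left(x{\left(7,-1 \right)} \right)}} = - \frac{6151}{\frac{1}{6} \left(4 \left(-1\right) + 4 \cdot 7\right)^{2} \left(42 + \left(4 \left(-1\right) + 4 \cdot 7\right)\right)} = - \frac{6151}{\frac{1}{6} \left(-4 + 28\right)^{2} \left(42 + \left(-4 + 28\right)\right)} = - \frac{6151}{\frac{1}{6} \cdot 24^{2} \left(42 + 24\right)} = - \frac{6151}{\frac{1}{6} \cdot 576 \cdot 66} = - \frac{6151}{6336}$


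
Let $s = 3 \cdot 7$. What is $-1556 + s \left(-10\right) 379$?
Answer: $-81146$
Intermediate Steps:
$s = 21$
$-1556 + s \left(-10\right) 379 = -1556 + 21 \left(-10\right) 379 = -1556 - 79590 = -81146$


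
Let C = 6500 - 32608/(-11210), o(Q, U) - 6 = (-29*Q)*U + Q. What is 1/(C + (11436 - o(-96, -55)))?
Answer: 5605/959289634 ≈ 5.8429e-6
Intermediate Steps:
o(Q, U) = 6 + Q - 29*Q*U (o(Q, U) = 6 + ((-29*Q)*U + Q) = 6 + (-29*Q*U + Q) = 6 + (Q - 29*Q*U) = 6 + Q - 29*Q*U)
C = 36448804/5605 (C = 6500 - 32608*(-1)/11210 = 6500 - 1*(-16304/5605) = 6500 + 16304/5605 = 36448804/5605 ≈ 6502.9)
1/(C + (11436 - o(-96, -55))) = 1/(36448804/5605 + (11436 - (6 - 96 - 29*(-96)*(-55)))) = 1/(36448804/5605 + (11436 - (6 - 96 - 153120))) = 1/(36448804/5605 + (11436 - 1*(-153210))) = 1/(36448804/5605 + (11436 + 153210)) = 1/(36448804/5605 + 164646) = 1/(959289634/5605) = 5605/959289634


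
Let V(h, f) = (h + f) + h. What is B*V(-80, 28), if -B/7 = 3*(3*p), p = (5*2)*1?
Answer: 83160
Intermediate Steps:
V(h, f) = f + 2*h (V(h, f) = (f + h) + h = f + 2*h)
p = 10 (p = 10*1 = 10)
B = -630 (B = -21*3*10 = -21*30 = -7*90 = -630)
B*V(-80, 28) = -630*(28 + 2*(-80)) = -630*(28 - 160) = -630*(-132) = 83160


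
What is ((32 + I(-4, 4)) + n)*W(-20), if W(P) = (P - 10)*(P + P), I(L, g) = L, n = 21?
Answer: 58800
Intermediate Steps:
W(P) = 2*P*(-10 + P) (W(P) = (-10 + P)*(2*P) = 2*P*(-10 + P))
((32 + I(-4, 4)) + n)*W(-20) = ((32 - 4) + 21)*(2*(-20)*(-10 - 20)) = (28 + 21)*(2*(-20)*(-30)) = 49*1200 = 58800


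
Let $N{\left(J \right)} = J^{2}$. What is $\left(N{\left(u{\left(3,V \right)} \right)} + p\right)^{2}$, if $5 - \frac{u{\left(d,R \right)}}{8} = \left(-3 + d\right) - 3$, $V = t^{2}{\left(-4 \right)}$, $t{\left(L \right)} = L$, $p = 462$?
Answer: $20775364$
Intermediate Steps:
$V = 16$ ($V = \left(-4\right)^{2} = 16$)
$u{\left(d,R \right)} = 88 - 8 d$ ($u{\left(d,R \right)} = 40 - 8 \left(\left(-3 + d\right) - 3\right) = 40 - 8 \left(-6 + d\right) = 40 - \left(-48 + 8 d\right) = 88 - 8 d$)
$\left(N{\left(u{\left(3,V \right)} \right)} + p\right)^{2} = \left(\left(88 - 24\right)^{2} + 462\right)^{2} = \left(64^{2} + 462\right)^{2} = \left(4096 + 462\right)^{2} = 4558^{2} = 20775364$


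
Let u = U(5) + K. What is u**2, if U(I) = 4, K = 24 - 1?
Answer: 729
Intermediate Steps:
K = 23
u = 27 (u = 4 + 23 = 27)
u**2 = 27**2 = 729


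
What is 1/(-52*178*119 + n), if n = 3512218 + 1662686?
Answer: 1/4073440 ≈ 2.4549e-7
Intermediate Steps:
n = 5174904
1/(-52*178*119 + n) = 1/(-52*178*119 + 5174904) = 1/(-9256*119 + 5174904) = 1/(-1101464 + 5174904) = 1/4073440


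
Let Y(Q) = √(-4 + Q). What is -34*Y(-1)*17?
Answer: -578*I*√5 ≈ -1292.4*I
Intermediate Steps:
-34*Y(-1)*17 = -34*√(-4 - 1)*17 = -34*I*√5*17 = -578*I*√5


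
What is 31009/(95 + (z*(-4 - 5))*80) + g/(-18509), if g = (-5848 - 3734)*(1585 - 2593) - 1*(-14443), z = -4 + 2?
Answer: -14274261384/28411315 ≈ -502.41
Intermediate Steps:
z = -2
g = 9673099 (g = -9582*(-1008) + 14443 = 9658656 + 14443 = 9673099)
31009/(95 + (z*(-4 - 5))*80) + g/(-18509) = 31009/(95 - 2*(-4 - 5)*80) + 9673099/(-18509) = 31009/(95 - 2*(-9)*80) + 9673099*(-1/18509) = 31009/(95 + 18*80) - 9673099/18509 = 31009/(95 + 1440) - 9673099/18509 = 31009/1535 - 9673099/18509 = -14274261384/28411315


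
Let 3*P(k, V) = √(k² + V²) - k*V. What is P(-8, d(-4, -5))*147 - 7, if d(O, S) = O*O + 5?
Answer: 8225 + 49*√505 ≈ 9326.1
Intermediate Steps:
d(O, S) = 5 + O² (d(O, S) = O² + 5 = 5 + O²)
P(k, V) = √(V² + k²)/3 - V*k/3 (P(k, V) = (√(k² + V²) - k*V)/3 = (√(V² + k²) - V*k)/3 = √(V² + k²)/3 - V*k/3)
P(-8, d(-4, -5))*147 - 7 = (√((5 + (-4)²)² + (-8)²)/3 - ⅓*(5 + (-4)²)*(-8))*147 - 7 = (√((5 + 16)² + 64)/3 - ⅓*(5 + 16)*(-8))*147 - 7 = (√(21² + 64)/3 - ⅓*21*(-8))*147 - 7 = (√(441 + 64)/3 + 56)*147 - 7 = (√505/3 + 56)*147 - 7 = (56 + √505/3)*147 - 7 = (8232 + 49*√505) - 7 = 8225 + 49*√505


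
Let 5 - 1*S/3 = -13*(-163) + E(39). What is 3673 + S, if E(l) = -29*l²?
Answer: 129658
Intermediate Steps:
S = 125985 (S = 15 - 3*(-13*(-163) - 29*39²) = 15 - 3*(2119 - 29*1521) = 15 - 3*(2119 - 44109) = 15 - 3*(-41990) = 15 + 125970 = 125985)
3673 + S = 3673 + 125985 = 129658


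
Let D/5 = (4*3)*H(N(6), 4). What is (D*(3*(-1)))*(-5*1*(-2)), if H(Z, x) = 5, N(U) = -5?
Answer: -9000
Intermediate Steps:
D = 300 (D = 5*((4*3)*5) = 5*(12*5) = 5*60 = 300)
(D*(3*(-1)))*(-5*1*(-2)) = (300*(3*(-1)))*(-5*1*(-2)) = (300*(-3))*(-5*(-2)) = -900*10 = -9000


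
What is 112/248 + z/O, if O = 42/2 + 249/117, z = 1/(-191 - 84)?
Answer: 3471491/7689550 ≈ 0.45146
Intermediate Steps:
z = -1/275 (z = 1/(-275) = -1/275 ≈ -0.0036364)
O = 902/39 (O = 42*(½) + 249*(1/117) = 21 + 83/39 = 902/39 ≈ 23.128)
112/248 + z/O = 112/248 - 1/(275*902/39) = 112*(1/248) - 1/275*39/902 = 14/31 - 39/248050 = 3471491/7689550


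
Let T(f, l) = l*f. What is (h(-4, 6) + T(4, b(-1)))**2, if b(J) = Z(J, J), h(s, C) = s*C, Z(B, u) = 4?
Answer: 64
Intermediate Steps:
h(s, C) = C*s
b(J) = 4
T(f, l) = f*l
(h(-4, 6) + T(4, b(-1)))**2 = (6*(-4) + 4*4)**2 = (-24 + 16)**2 = (-8)**2 = 64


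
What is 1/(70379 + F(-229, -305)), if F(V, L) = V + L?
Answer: 1/69845 ≈ 1.4317e-5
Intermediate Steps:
F(V, L) = L + V
1/(70379 + F(-229, -305)) = 1/(70379 + (-305 - 229)) = 1/(70379 - 534) = 1/69845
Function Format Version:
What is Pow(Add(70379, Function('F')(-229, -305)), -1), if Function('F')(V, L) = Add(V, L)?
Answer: Rational(1, 69845) ≈ 1.4317e-5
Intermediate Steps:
Function('F')(V, L) = Add(L, V)
Pow(Add(70379, Function('F')(-229, -305)), -1) = Pow(Add(70379, Add(-305, -229)), -1) = Pow(Add(70379, -534), -1) = Pow(69845, -1) = Rational(1, 69845)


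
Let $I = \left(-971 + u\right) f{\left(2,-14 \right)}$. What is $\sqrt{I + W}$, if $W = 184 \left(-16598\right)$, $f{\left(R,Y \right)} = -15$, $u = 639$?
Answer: $2 i \sqrt{762263} \approx 1746.2 i$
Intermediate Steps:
$I = 4980$ ($I = \left(-971 + 639\right) \left(-15\right) = \left(-332\right) \left(-15\right) = 4980$)
$W = -3054032$
$\sqrt{I + W} = \sqrt{4980 - 3054032} = \sqrt{-3049052} = 2 i \sqrt{762263}$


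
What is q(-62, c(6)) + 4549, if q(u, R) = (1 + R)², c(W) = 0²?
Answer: 4550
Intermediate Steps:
c(W) = 0
q(-62, c(6)) + 4549 = (1 + 0)² + 4549 = 1² + 4549 = 1 + 4549 = 4550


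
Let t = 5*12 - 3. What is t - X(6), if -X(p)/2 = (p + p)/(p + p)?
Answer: 59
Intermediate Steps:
X(p) = -2 (X(p) = -2*(p + p)/(p + p) = -2*2*p/(2*p) = -2*2*p*1/(2*p) = -2*1 = -2)
t = 57 (t = 60 - 3 = 57)
t - X(6) = 57 - 1*(-2) = 57 + 2 = 59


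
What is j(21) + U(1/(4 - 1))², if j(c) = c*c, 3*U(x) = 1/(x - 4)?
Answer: 53362/121 ≈ 441.01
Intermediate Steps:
U(x) = 1/(3*(-4 + x)) (U(x) = 1/(3*(x - 4)) = 1/(3*(-4 + x)))
j(c) = c²
j(21) + U(1/(4 - 1))² = 21² + (1/(3*(-4 + 1/(4 - 1))))² = 441 + (1/(3*(-4 + 1/3)))² = 441 + (1/(3*(-4 + ⅓)))² = 441 + (1/(3*(-11/3)))² = 441 + ((⅓)*(-3/11))² = 441 + (-1/11)² = 441 + 1/121 = 53362/121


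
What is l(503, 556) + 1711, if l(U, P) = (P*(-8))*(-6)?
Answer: 28399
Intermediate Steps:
l(U, P) = 48*P (l(U, P) = -8*P*(-6) = 48*P)
l(503, 556) + 1711 = 48*556 + 1711 = 26688 + 1711 = 28399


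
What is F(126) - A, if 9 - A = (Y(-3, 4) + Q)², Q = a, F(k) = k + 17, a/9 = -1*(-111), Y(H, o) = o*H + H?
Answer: 968390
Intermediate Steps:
Y(H, o) = H + H*o (Y(H, o) = H*o + H = H + H*o)
a = 999 (a = 9*(-1*(-111)) = 9*111 = 999)
F(k) = 17 + k
Q = 999
A = -968247 (A = 9 - (-3*(1 + 4) + 999)² = 9 - (-3*5 + 999)² = 9 - (-15 + 999)² = 9 - 1*984² = 9 - 1*968256 = 9 - 968256 = -968247)
F(126) - A = (17 + 126) - 1*(-968247) = 143 + 968247 = 968390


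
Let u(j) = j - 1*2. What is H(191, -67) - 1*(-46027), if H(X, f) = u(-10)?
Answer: 46015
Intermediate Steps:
u(j) = -2 + j (u(j) = j - 2 = -2 + j)
H(X, f) = -12 (H(X, f) = -2 - 10 = -12)
H(191, -67) - 1*(-46027) = -12 - 1*(-46027) = -12 + 46027 = 46015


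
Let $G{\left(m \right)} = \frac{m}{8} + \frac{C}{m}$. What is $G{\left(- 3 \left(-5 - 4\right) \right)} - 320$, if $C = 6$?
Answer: $- \frac{22781}{72} \approx -316.4$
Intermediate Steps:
$G{\left(m \right)} = \frac{6}{m} + \frac{m}{8}$ ($G{\left(m \right)} = \frac{m}{8} + \frac{6}{m} = \frac{6}{m} + \frac{m}{8}$)
$G{\left(- 3 \left(-5 - 4\right) \right)} - 320 = \left(\frac{6}{\left(-3\right) \left(-5 - 4\right)} + \frac{\left(-3\right) \left(-5 - 4\right)}{8}\right) - 320 = \left(\frac{6}{\left(-3\right) \left(-9\right)} + \frac{\left(-3\right) \left(-9\right)}{8}\right) - 320 = \left(\frac{6}{27} + \frac{1}{8} \cdot 27\right) - 320 = \left(6 \cdot \frac{1}{27} + \frac{27}{8}\right) - 320 = \left(\frac{2}{9} + \frac{27}{8}\right) - 320 = \frac{259}{72} - 320 = - \frac{22781}{72}$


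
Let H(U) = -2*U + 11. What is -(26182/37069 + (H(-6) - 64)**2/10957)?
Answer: -18378377/21377107 ≈ -0.85972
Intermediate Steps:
H(U) = 11 - 2*U
-(26182/37069 + (H(-6) - 64)**2/10957) = -(26182/37069 + ((11 - 2*(-6)) - 64)**2/10957) = -(26182*(1/37069) + ((11 + 12) - 64)**2*(1/10957)) = -(1378/1951 + (23 - 64)**2*(1/10957)) = -(1378/1951 + (-41)**2*(1/10957)) = -(1378/1951 + 1681*(1/10957)) = -(1378/1951 + 1681/10957) = -1*18378377/21377107 = -18378377/21377107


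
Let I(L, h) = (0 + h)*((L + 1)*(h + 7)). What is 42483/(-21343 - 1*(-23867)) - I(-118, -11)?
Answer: 13036035/2524 ≈ 5164.8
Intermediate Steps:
I(L, h) = h*(1 + L)*(7 + h) (I(L, h) = h*((1 + L)*(7 + h)) = h*(1 + L)*(7 + h))
42483/(-21343 - 1*(-23867)) - I(-118, -11) = 42483/(-21343 - 1*(-23867)) - (-11)*(7 - 11 + 7*(-118) - 118*(-11)) = 42483/(-21343 + 23867) - (-11)*(7 - 11 - 826 + 1298) = 42483/2524 - (-11)*468 = 42483*(1/2524) - 1*(-5148) = 42483/2524 + 5148 = 13036035/2524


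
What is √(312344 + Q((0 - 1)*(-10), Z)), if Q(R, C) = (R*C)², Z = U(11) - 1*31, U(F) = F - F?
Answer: 2*√102111 ≈ 639.10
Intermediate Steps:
U(F) = 0
Z = -31 (Z = 0 - 1*31 = 0 - 31 = -31)
Q(R, C) = C²*R² (Q(R, C) = (C*R)² = C²*R²)
√(312344 + Q((0 - 1)*(-10), Z)) = √(312344 + (-31)²*((0 - 1)*(-10))²) = √(312344 + 961*(-1*(-10))²) = √(312344 + 961*10²) = √(312344 + 961*100) = √(312344 + 96100) = √408444 = 2*√102111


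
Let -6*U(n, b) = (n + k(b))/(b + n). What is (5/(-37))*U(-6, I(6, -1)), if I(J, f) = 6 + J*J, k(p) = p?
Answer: 5/222 ≈ 0.022523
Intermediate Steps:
I(J, f) = 6 + J²
U(n, b) = -⅙ (U(n, b) = -(n + b)/(6*(b + n)) = -(b + n)/(6*(b + n)) = -⅙*1 = -⅙)
(5/(-37))*U(-6, I(6, -1)) = (5/(-37))*(-⅙) = (5*(-1/37))*(-⅙) = -5/37*(-⅙) = 5/222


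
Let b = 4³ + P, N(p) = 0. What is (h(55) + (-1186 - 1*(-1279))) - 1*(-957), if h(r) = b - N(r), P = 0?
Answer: 1114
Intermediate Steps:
b = 64 (b = 4³ + 0 = 64 + 0 = 64)
h(r) = 64 (h(r) = 64 - 1*0 = 64 + 0 = 64)
(h(55) + (-1186 - 1*(-1279))) - 1*(-957) = (64 + (-1186 - 1*(-1279))) - 1*(-957) = (64 + (-1186 + 1279)) + 957 = (64 + 93) + 957 = 157 + 957 = 1114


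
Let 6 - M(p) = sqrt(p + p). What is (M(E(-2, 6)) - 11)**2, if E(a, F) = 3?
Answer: (5 + sqrt(6))**2 ≈ 55.495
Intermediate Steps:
M(p) = 6 - sqrt(2)*sqrt(p) (M(p) = 6 - sqrt(p + p) = 6 - sqrt(2*p) = 6 - sqrt(2)*sqrt(p))
(M(E(-2, 6)) - 11)**2 = ((6 - sqrt(2)*sqrt(3)) - 11)**2 = ((6 - sqrt(6)) - 11)**2 = (-5 - sqrt(6))**2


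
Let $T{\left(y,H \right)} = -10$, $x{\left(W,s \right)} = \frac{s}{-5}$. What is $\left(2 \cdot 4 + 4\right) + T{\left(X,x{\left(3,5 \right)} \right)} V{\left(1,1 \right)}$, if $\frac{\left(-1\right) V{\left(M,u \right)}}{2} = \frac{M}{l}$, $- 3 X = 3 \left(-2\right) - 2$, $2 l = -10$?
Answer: $8$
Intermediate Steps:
$x{\left(W,s \right)} = - \frac{s}{5}$ ($x{\left(W,s \right)} = s \left(- \frac{1}{5}\right) = - \frac{s}{5}$)
$l = -5$ ($l = \frac{1}{2} \left(-10\right) = -5$)
$X = \frac{8}{3}$ ($X = - \frac{3 \left(-2\right) - 2}{3} = - \frac{-6 - 2}{3} = \left(- \frac{1}{3}\right) \left(-8\right) = \frac{8}{3} \approx 2.6667$)
$V{\left(M,u \right)} = \frac{2 M}{5}$ ($V{\left(M,u \right)} = - 2 \frac{M}{-5} = - 2 M \left(- \frac{1}{5}\right) = - 2 \left(- \frac{M}{5}\right) = \frac{2 M}{5}$)
$\left(2 \cdot 4 + 4\right) + T{\left(X,x{\left(3,5 \right)} \right)} V{\left(1,1 \right)} = \left(2 \cdot 4 + 4\right) - 10 \cdot \frac{2}{5} \cdot 1 = \left(8 + 4\right) - 4 = 12 - 4 = 8$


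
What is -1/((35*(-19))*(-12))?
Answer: -1/7980 ≈ -0.00012531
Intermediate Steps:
-1/((35*(-19))*(-12)) = -1/((-665*(-12))) = -1/7980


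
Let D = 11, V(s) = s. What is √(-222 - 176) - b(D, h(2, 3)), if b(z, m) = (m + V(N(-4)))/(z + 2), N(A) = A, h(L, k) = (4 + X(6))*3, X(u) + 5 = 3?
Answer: -2/13 + I*√398 ≈ -0.15385 + 19.95*I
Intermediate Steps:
X(u) = -2 (X(u) = -5 + 3 = -2)
h(L, k) = 6 (h(L, k) = (4 - 2)*3 = 2*3 = 6)
b(z, m) = (-4 + m)/(2 + z) (b(z, m) = (m - 4)/(z + 2) = (-4 + m)/(2 + z))
√(-222 - 176) - b(D, h(2, 3)) = √(-222 - 176) - (-4 + 6)/(2 + 11) = √(-398) - 2/13 = I*√398 - 2/13 = -2/13 + I*√398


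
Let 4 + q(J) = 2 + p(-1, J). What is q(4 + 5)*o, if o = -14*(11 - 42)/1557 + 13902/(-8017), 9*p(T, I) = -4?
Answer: 399652792/112342221 ≈ 3.5575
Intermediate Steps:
p(T, I) = -4/9 (p(T, I) = (1/9)*(-4) = -4/9)
q(J) = -22/9 (q(J) = -4 + (2 - 4/9) = -4 + 14/9 = -22/9)
o = -18166036/12482469 (o = -14*(-31)*(1/1557) + 13902*(-1/8017) = 434*(1/1557) - 13902/8017 = 434/1557 - 13902/8017 = -18166036/12482469 ≈ -1.4553)
q(4 + 5)*o = -22/9*(-18166036/12482469) = 399652792/112342221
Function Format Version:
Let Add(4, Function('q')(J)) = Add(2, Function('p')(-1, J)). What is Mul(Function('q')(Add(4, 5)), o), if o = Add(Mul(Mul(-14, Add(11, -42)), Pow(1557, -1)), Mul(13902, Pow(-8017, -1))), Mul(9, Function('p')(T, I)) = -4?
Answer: Rational(399652792, 112342221) ≈ 3.5575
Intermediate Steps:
Function('p')(T, I) = Rational(-4, 9) (Function('p')(T, I) = Mul(Rational(1, 9), -4) = Rational(-4, 9))
Function('q')(J) = Rational(-22, 9) (Function('q')(J) = Add(-4, Add(2, Rational(-4, 9))) = Add(-4, Rational(14, 9)) = Rational(-22, 9))
o = Rational(-18166036, 12482469) (o = Add(Mul(Mul(-14, -31), Rational(1, 1557)), Mul(13902, Rational(-1, 8017))) = Add(Mul(434, Rational(1, 1557)), Rational(-13902, 8017)) = Add(Rational(434, 1557), Rational(-13902, 8017)) = Rational(-18166036, 12482469) ≈ -1.4553)
Mul(Function('q')(Add(4, 5)), o) = Mul(Rational(-22, 9), Rational(-18166036, 12482469)) = Rational(399652792, 112342221)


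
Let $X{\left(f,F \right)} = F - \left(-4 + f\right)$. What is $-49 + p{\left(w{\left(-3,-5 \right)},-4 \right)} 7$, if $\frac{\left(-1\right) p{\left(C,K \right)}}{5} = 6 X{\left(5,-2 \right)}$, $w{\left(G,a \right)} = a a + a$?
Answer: $581$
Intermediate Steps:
$X{\left(f,F \right)} = 4 + F - f$
$w{\left(G,a \right)} = a + a^{2}$ ($w{\left(G,a \right)} = a^{2} + a = a + a^{2}$)
$p{\left(C,K \right)} = 90$ ($p{\left(C,K \right)} = - 5 \cdot 6 \left(4 - 2 - 5\right) = - 5 \cdot 6 \left(-3\right) = \left(-5\right) \left(-18\right) = 90$)
$-49 + p{\left(w{\left(-3,-5 \right)},-4 \right)} 7 = -49 + 90 \cdot 7 = -49 + 630 = 581$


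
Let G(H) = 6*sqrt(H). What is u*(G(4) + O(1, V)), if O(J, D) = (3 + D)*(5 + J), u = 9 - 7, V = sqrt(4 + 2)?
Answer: 60 + 12*sqrt(6) ≈ 89.394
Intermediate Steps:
V = sqrt(6) ≈ 2.4495
u = 2
u*(G(4) + O(1, V)) = 2*(6*sqrt(4) + (15 + 3*1 + 5*sqrt(6) + sqrt(6)*1)) = 2*(6*2 + (15 + 3 + 5*sqrt(6) + sqrt(6))) = 2*(12 + (18 + 6*sqrt(6))) = 2*(30 + 6*sqrt(6)) = 60 + 12*sqrt(6)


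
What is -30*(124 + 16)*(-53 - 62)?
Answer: 483000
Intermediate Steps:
-30*(124 + 16)*(-53 - 62) = -4200*(-115) = -30*(-16100) = 483000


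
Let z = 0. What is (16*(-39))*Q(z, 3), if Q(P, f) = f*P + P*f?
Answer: 0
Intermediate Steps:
Q(P, f) = 2*P*f (Q(P, f) = P*f + P*f = 2*P*f)
(16*(-39))*Q(z, 3) = (16*(-39))*(2*0*3) = -624*0 = 0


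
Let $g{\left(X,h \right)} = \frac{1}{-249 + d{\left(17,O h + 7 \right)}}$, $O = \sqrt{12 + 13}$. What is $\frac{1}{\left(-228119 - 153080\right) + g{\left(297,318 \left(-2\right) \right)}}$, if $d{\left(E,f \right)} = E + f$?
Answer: $- \frac{3405}{1297982596} \approx -2.6233 \cdot 10^{-6}$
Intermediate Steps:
$O = 5$ ($O = \sqrt{25} = 5$)
$g{\left(X,h \right)} = \frac{1}{-225 + 5 h}$ ($g{\left(X,h \right)} = \frac{1}{-249 + \left(17 + \left(5 h + 7\right)\right)} = \frac{1}{-249 + \left(17 + \left(7 + 5 h\right)\right)} = \frac{1}{-249 + \left(24 + 5 h\right)} = \frac{1}{-225 + 5 h}$)
$\frac{1}{\left(-228119 - 153080\right) + g{\left(297,318 \left(-2\right) \right)}} = \frac{1}{\left(-228119 - 153080\right) + \frac{1}{5 \left(-45 + 318 \left(-2\right)\right)}} = \frac{1}{-381199 + \frac{1}{5 \left(-45 - 636\right)}} = \frac{1}{-381199 + \frac{1}{5 \left(-681\right)}} = \frac{1}{-381199 + \frac{1}{5} \left(- \frac{1}{681}\right)} = \frac{1}{-381199 - \frac{1}{3405}} = \frac{1}{- \frac{1297982596}{3405}} = - \frac{3405}{1297982596}$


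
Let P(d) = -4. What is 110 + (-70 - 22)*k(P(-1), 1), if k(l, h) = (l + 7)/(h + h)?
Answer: -28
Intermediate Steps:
k(l, h) = (7 + l)/(2*h) (k(l, h) = (7 + l)/((2*h)) = (7 + l)*(1/(2*h)) = (7 + l)/(2*h))
110 + (-70 - 22)*k(P(-1), 1) = 110 + (-70 - 22)*((1/2)*(7 - 4)/1) = 110 - 46*3 = 110 - 92*3/2 = 110 - 138 = -28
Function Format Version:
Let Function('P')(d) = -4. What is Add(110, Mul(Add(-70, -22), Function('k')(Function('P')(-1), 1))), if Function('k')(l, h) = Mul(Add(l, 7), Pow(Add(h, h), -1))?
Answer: -28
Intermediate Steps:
Function('k')(l, h) = Mul(Rational(1, 2), Pow(h, -1), Add(7, l)) (Function('k')(l, h) = Mul(Add(7, l), Pow(Mul(2, h), -1)) = Mul(Add(7, l), Mul(Rational(1, 2), Pow(h, -1))) = Mul(Rational(1, 2), Pow(h, -1), Add(7, l)))
Add(110, Mul(Add(-70, -22), Function('k')(Function('P')(-1), 1))) = Add(110, Mul(Add(-70, -22), Mul(Rational(1, 2), Pow(1, -1), Add(7, -4)))) = Add(110, Mul(-92, Mul(Rational(1, 2), 1, 3))) = Add(110, Mul(-92, Rational(3, 2))) = Add(110, -138) = -28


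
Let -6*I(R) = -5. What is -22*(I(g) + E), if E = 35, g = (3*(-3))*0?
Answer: -2365/3 ≈ -788.33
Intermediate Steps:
g = 0 (g = -9*0 = 0)
I(R) = 5/6 (I(R) = -1/6*(-5) = 5/6)
-22*(I(g) + E) = -22*(5/6 + 35) = -22*215/6 = -2365/3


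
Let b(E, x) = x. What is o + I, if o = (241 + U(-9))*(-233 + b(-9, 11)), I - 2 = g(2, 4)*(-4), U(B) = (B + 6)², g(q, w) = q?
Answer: -55506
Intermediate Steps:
U(B) = (6 + B)²
I = -6 (I = 2 + 2*(-4) = 2 - 8 = -6)
o = -55500 (o = (241 + (6 - 9)²)*(-233 + 11) = (241 + (-3)²)*(-222) = (241 + 9)*(-222) = 250*(-222) = -55500)
o + I = -55500 - 6 = -55506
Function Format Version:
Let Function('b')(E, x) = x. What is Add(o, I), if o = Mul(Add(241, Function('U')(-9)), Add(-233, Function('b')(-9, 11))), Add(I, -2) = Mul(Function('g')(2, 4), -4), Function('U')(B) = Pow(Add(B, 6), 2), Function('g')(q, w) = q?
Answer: -55506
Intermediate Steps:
Function('U')(B) = Pow(Add(6, B), 2)
I = -6 (I = Add(2, Mul(2, -4)) = Add(2, -8) = -6)
o = -55500 (o = Mul(Add(241, Pow(Add(6, -9), 2)), Add(-233, 11)) = Mul(Add(241, Pow(-3, 2)), -222) = Mul(Add(241, 9), -222) = Mul(250, -222) = -55500)
Add(o, I) = Add(-55500, -6) = -55506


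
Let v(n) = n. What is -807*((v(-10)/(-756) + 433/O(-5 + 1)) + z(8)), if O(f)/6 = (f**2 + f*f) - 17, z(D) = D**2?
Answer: -17495491/315 ≈ -55541.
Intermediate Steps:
O(f) = -102 + 12*f**2 (O(f) = 6*((f**2 + f*f) - 17) = 6*((f**2 + f**2) - 17) = 6*(2*f**2 - 17) = 6*(-17 + 2*f**2) = -102 + 12*f**2)
-807*((v(-10)/(-756) + 433/O(-5 + 1)) + z(8)) = -807*((-10/(-756) + 433/(-102 + 12*(-5 + 1)**2)) + 8**2) = -807*((-10*(-1/756) + 433/(-102 + 12*(-4)**2)) + 64) = -807*((5/378 + 433/(-102 + 12*16)) + 64) = -807*((5/378 + 433/(-102 + 192)) + 64) = -807*((5/378 + 433/90) + 64) = -807*(4559/945 + 64) = -807*65039/945 = -17495491/315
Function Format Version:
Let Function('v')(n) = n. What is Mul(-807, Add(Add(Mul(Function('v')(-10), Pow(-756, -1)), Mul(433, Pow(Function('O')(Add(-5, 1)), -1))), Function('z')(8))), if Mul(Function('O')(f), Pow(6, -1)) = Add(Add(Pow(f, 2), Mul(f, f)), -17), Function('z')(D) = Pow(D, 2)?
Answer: Rational(-17495491, 315) ≈ -55541.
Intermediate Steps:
Function('O')(f) = Add(-102, Mul(12, Pow(f, 2))) (Function('O')(f) = Mul(6, Add(Add(Pow(f, 2), Mul(f, f)), -17)) = Mul(6, Add(Add(Pow(f, 2), Pow(f, 2)), -17)) = Mul(6, Add(Mul(2, Pow(f, 2)), -17)) = Mul(6, Add(-17, Mul(2, Pow(f, 2)))) = Add(-102, Mul(12, Pow(f, 2))))
Mul(-807, Add(Add(Mul(Function('v')(-10), Pow(-756, -1)), Mul(433, Pow(Function('O')(Add(-5, 1)), -1))), Function('z')(8))) = Mul(-807, Add(Add(Mul(-10, Pow(-756, -1)), Mul(433, Pow(Add(-102, Mul(12, Pow(Add(-5, 1), 2))), -1))), Pow(8, 2))) = Mul(-807, Add(Add(Mul(-10, Rational(-1, 756)), Mul(433, Pow(Add(-102, Mul(12, Pow(-4, 2))), -1))), 64)) = Mul(-807, Add(Add(Rational(5, 378), Mul(433, Pow(Add(-102, Mul(12, 16)), -1))), 64)) = Mul(-807, Add(Add(Rational(5, 378), Mul(433, Pow(Add(-102, 192), -1))), 64)) = Mul(-807, Add(Add(Rational(5, 378), Mul(433, Pow(90, -1))), 64)) = Mul(-807, Add(Add(Rational(5, 378), Mul(433, Rational(1, 90))), 64)) = Mul(-807, Add(Add(Rational(5, 378), Rational(433, 90)), 64)) = Mul(-807, Add(Rational(4559, 945), 64)) = Mul(-807, Rational(65039, 945)) = Rational(-17495491, 315)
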